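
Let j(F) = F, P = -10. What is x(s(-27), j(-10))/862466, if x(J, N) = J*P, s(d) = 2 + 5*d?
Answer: 665/431233 ≈ 0.0015421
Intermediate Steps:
x(J, N) = -10*J (x(J, N) = J*(-10) = -10*J)
x(s(-27), j(-10))/862466 = -10*(2 + 5*(-27))/862466 = -10*(2 - 135)*(1/862466) = -10*(-133)*(1/862466) = 1330*(1/862466) = 665/431233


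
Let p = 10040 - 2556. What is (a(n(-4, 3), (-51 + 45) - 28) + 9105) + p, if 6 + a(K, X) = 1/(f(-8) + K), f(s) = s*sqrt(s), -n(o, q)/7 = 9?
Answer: 74308360/4481 + 16*I*sqrt(2)/4481 ≈ 16583.0 + 0.0050496*I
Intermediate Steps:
n(o, q) = -63 (n(o, q) = -7*9 = -63)
f(s) = s**(3/2)
p = 7484
a(K, X) = -6 + 1/(K - 16*I*sqrt(2)) (a(K, X) = -6 + 1/((-8)**(3/2) + K) = -6 + 1/(-16*I*sqrt(2) + K) = -6 + 1/(K - 16*I*sqrt(2)))
(a(n(-4, 3), (-51 + 45) - 28) + 9105) + p = ((1 - 6*(-63) + 96*I*sqrt(2))/(-63 - 16*I*sqrt(2)) + 9105) + 7484 = ((1 + 378 + 96*I*sqrt(2))/(-63 - 16*I*sqrt(2)) + 9105) + 7484 = ((379 + 96*I*sqrt(2))/(-63 - 16*I*sqrt(2)) + 9105) + 7484 = (9105 + (379 + 96*I*sqrt(2))/(-63 - 16*I*sqrt(2))) + 7484 = 16589 + (379 + 96*I*sqrt(2))/(-63 - 16*I*sqrt(2))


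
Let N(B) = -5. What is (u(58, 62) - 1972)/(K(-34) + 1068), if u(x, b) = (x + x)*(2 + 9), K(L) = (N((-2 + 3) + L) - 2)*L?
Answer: -348/653 ≈ -0.53292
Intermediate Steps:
K(L) = -7*L (K(L) = (-5 - 2)*L = -7*L)
u(x, b) = 22*x (u(x, b) = (2*x)*11 = 22*x)
(u(58, 62) - 1972)/(K(-34) + 1068) = (22*58 - 1972)/(-7*(-34) + 1068) = (1276 - 1972)/(238 + 1068) = -696/1306 = -696*1/1306 = -348/653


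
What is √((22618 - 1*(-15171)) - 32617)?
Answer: 2*√1293 ≈ 71.917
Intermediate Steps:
√((22618 - 1*(-15171)) - 32617) = √((22618 + 15171) - 32617) = √(37789 - 32617) = √5172 = 2*√1293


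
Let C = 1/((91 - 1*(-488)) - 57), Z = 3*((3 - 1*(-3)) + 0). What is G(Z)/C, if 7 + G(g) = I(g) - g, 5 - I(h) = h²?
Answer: -179568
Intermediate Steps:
I(h) = 5 - h²
Z = 18 (Z = 3*((3 + 3) + 0) = 3*(6 + 0) = 3*6 = 18)
G(g) = -2 - g - g² (G(g) = -7 + ((5 - g²) - g) = -7 + (5 - g - g²) = -2 - g - g²)
C = 1/522 (C = 1/((91 + 488) - 57) = 1/(579 - 57) = 1/522 ≈ 0.0019157)
G(Z)/C = (-2 - 1*18 - 1*18²)/(1/522) = (-2 - 18 - 1*324)*522 = (-2 - 18 - 324)*522 = -344*522 = -179568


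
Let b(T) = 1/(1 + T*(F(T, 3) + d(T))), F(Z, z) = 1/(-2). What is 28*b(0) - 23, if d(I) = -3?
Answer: 5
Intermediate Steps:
F(Z, z) = -1/2 (F(Z, z) = 1*(-1/2) = -1/2)
b(T) = 1/(1 - 7*T/2) (b(T) = 1/(1 + T*(-1/2 - 3)) = 1/(1 + T*(-7/2)) = 1/(1 - 7*T/2))
28*b(0) - 23 = 28*(2/(2 - 7*0)) - 23 = 28*(2/(2 + 0)) - 23 = 28*(2/2) - 23 = 28*(2*(1/2)) - 23 = 28*1 - 23 = 28 - 23 = 5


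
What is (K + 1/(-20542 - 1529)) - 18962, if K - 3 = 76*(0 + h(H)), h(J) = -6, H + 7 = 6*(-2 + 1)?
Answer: -428508466/22071 ≈ -19415.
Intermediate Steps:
H = -13 (H = -7 + 6*(-2 + 1) = -7 + 6*(-1) = -7 - 6 = -13)
K = -453 (K = 3 + 76*(0 - 6) = 3 + 76*(-6) = 3 - 456 = -453)
(K + 1/(-20542 - 1529)) - 18962 = (-453 + 1/(-20542 - 1529)) - 18962 = (-453 + 1/(-22071)) - 18962 = (-453 - 1/22071) - 18962 = -9998164/22071 - 18962 = -428508466/22071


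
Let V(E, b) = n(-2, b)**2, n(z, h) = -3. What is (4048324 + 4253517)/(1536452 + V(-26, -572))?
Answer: 8301841/1536461 ≈ 5.4032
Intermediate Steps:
V(E, b) = 9 (V(E, b) = (-3)**2 = 9)
(4048324 + 4253517)/(1536452 + V(-26, -572)) = (4048324 + 4253517)/(1536452 + 9) = 8301841/1536461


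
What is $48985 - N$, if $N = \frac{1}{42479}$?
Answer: $\frac{2080833814}{42479} \approx 48985.0$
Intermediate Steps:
$N = \frac{1}{42479} \approx 2.3541 \cdot 10^{-5}$
$48985 - N = 48985 - \frac{1}{42479} = \frac{2080833814}{42479}$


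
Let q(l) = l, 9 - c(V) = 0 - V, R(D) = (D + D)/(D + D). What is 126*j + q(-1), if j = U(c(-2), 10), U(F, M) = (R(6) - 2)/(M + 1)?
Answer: -137/11 ≈ -12.455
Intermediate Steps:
R(D) = 1 (R(D) = (2*D)/((2*D)) = (2*D)*(1/(2*D)) = 1)
c(V) = 9 + V (c(V) = 9 - (0 - V) = 9 - (-1)*V = 9 + V)
U(F, M) = -1/(1 + M) (U(F, M) = (1 - 2)/(M + 1) = -1/(1 + M))
j = -1/11 (j = -1/(1 + 10) = -1/11 ≈ -0.090909)
126*j + q(-1) = 126*(-1/11) - 1 = -126/11 - 1 = -137/11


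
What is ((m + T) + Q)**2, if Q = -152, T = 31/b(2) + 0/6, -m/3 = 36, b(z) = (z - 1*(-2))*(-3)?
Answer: 9928801/144 ≈ 68950.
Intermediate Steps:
b(z) = -6 - 3*z (b(z) = (z + 2)*(-3) = (2 + z)*(-3) = -6 - 3*z)
m = -108 (m = -3*36 = -108)
T = -31/12 (T = 31/(-6 - 3*2) + 0/6 = 31/(-6 - 6) + 0*(1/6) = 31/(-12) + 0 = 31*(-1/12) + 0 = -31/12 + 0 = -31/12 ≈ -2.5833)
((m + T) + Q)**2 = ((-108 - 31/12) - 152)**2 = (-1327/12 - 152)**2 = (-3151/12)**2 = 9928801/144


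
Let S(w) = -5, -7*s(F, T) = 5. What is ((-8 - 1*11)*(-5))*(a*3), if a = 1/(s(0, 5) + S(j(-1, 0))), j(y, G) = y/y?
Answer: -399/8 ≈ -49.875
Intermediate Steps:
j(y, G) = 1
s(F, T) = -5/7 (s(F, T) = -⅐*5 = -5/7)
a = -7/40 (a = 1/(-5/7 - 5) = 1/(-40/7) = -7/40 ≈ -0.17500)
((-8 - 1*11)*(-5))*(a*3) = ((-8 - 1*11)*(-5))*(-7/40*3) = ((-8 - 11)*(-5))*(-21/40) = -19*(-5)*(-21/40) = 95*(-21/40) = -399/8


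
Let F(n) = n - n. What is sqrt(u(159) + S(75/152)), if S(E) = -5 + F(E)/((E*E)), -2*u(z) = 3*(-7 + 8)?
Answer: I*sqrt(26)/2 ≈ 2.5495*I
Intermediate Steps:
u(z) = -3/2 (u(z) = -3*(-7 + 8)/2 = -3/2)
F(n) = 0
S(E) = -5 (S(E) = -5 + 0/((E*E)) = -5 + 0/(E**2) = -5 + 0/E**2 = -5 + 0 = -5)
sqrt(u(159) + S(75/152)) = sqrt(-3/2 - 5) = sqrt(-13/2) = I*sqrt(26)/2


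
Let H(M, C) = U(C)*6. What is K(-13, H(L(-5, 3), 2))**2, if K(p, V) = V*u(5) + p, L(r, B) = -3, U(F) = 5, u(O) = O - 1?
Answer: 11449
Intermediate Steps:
u(O) = -1 + O
H(M, C) = 30 (H(M, C) = 5*6 = 30)
K(p, V) = p + 4*V (K(p, V) = V*(-1 + 5) + p = V*4 + p = 4*V + p = p + 4*V)
K(-13, H(L(-5, 3), 2))**2 = (-13 + 4*30)**2 = (-13 + 120)**2 = 107**2 = 11449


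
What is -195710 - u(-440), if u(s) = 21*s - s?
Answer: -186910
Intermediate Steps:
u(s) = 20*s
-195710 - u(-440) = -195710 - 20*(-440) = -195710 - 1*(-8800) = -195710 + 8800 = -186910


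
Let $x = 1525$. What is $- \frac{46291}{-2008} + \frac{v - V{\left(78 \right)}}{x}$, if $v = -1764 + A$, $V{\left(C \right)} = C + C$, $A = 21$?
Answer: $\frac{66780583}{3062200} \approx 21.808$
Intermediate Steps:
$V{\left(C \right)} = 2 C$
$v = -1743$ ($v = -1764 + 21 = -1743$)
$- \frac{46291}{-2008} + \frac{v - V{\left(78 \right)}}{x} = - \frac{46291}{-2008} + \frac{-1743 - 2 \cdot 78}{1525} = \left(-46291\right) \left(- \frac{1}{2008}\right) + \left(-1743 - 156\right) \frac{1}{1525} = \frac{46291}{2008} + \left(-1743 - 156\right) \frac{1}{1525} = \frac{46291}{2008} - \frac{1899}{1525} = \frac{66780583}{3062200}$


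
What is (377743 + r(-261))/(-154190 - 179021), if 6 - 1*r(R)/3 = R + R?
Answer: -379327/333211 ≈ -1.1384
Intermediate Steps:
r(R) = 18 - 6*R (r(R) = 18 - 3*(R + R) = 18 - 6*R)
(377743 + r(-261))/(-154190 - 179021) = (377743 + (18 - 6*(-261)))/(-154190 - 179021) = (377743 + (18 + 1566))/(-333211) = (377743 + 1584)*(-1/333211) = 379327*(-1/333211) = -379327/333211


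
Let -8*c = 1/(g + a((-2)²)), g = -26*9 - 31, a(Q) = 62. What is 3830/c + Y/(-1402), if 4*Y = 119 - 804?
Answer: 34881312045/5608 ≈ 6.2199e+6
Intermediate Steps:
g = -265 (g = -234 - 31 = -265)
c = 1/1624 (c = -1/(8*(-265 + 62)) = -⅛/(-203) = -⅛*(-1/203) = 1/1624 ≈ 0.00061576)
Y = -685/4 (Y = (119 - 804)/4 = (¼)*(-685) = -685/4 ≈ -171.25)
3830/c + Y/(-1402) = 3830/(1/1624) - 685/4/(-1402) = 3830*1624 - 685/4*(-1/1402) = 6219920 + 685/5608 = 34881312045/5608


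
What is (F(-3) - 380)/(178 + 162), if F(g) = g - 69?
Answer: -113/85 ≈ -1.3294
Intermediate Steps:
F(g) = -69 + g
(F(-3) - 380)/(178 + 162) = ((-69 - 3) - 380)/(178 + 162) = (-72 - 380)/340 = -452*1/340 = -113/85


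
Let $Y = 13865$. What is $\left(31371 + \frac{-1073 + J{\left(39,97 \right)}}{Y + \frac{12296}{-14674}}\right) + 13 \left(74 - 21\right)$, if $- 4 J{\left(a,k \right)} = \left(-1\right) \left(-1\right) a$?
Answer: $\frac{449817760177}{14030532} \approx 32060.0$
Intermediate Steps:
$J{\left(a,k \right)} = - \frac{a}{4}$ ($J{\left(a,k \right)} = - \frac{\left(-1\right) \left(-1\right) a}{4} = - \frac{1 a}{4} = - \frac{a}{4}$)
$\left(31371 + \frac{-1073 + J{\left(39,97 \right)}}{Y + \frac{12296}{-14674}}\right) + 13 \left(74 - 21\right) = \left(31371 + \frac{-1073 - \frac{39}{4}}{13865 + \frac{12296}{-14674}}\right) + 13 \left(74 - 21\right) = \left(31371 + \frac{-1073 - \frac{39}{4}}{13865 + 12296 \left(- \frac{1}{14674}\right)}\right) + 13 \cdot 53 = \left(31371 - \frac{4331}{4 \left(13865 - \frac{212}{253}\right)}\right) + 689 = \left(31371 - \frac{4331}{4 \cdot \frac{3507633}{253}}\right) + 689 = \left(31371 - \frac{1095743}{14030532}\right) + 689 = \frac{440150723629}{14030532} + 689 = \frac{449817760177}{14030532}$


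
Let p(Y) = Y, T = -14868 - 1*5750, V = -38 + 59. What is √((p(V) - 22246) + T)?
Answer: I*√42843 ≈ 206.99*I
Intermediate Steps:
V = 21
T = -20618 (T = -14868 - 5750 = -20618)
√((p(V) - 22246) + T) = √((21 - 22246) - 20618) = √(-22225 - 20618) = √(-42843) = I*√42843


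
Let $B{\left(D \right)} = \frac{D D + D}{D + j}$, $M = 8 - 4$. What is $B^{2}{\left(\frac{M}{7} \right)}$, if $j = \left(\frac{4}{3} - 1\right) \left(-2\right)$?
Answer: $\frac{4356}{49} \approx 88.898$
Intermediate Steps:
$j = - \frac{2}{3}$ ($j = \left(4 \cdot \frac{1}{3} - 1\right) \left(-2\right) = \left(\frac{4}{3} - 1\right) \left(-2\right) = \frac{1}{3} \left(-2\right) = - \frac{2}{3} \approx -0.66667$)
$M = 4$ ($M = 8 - 4 = 4$)
$B{\left(D \right)} = \frac{D + D^{2}}{- \frac{2}{3} + D}$ ($B{\left(D \right)} = \frac{D D + D}{D - \frac{2}{3}} = \frac{D^{2} + D}{- \frac{2}{3} + D} = \frac{D + D^{2}}{- \frac{2}{3} + D}$)
$B^{2}{\left(\frac{M}{7} \right)} = \left(\frac{3 \cdot \frac{4}{7} \left(1 + \frac{4}{7}\right)}{-2 + 3 \cdot \frac{4}{7}}\right)^{2} = \left(\frac{3 \cdot 4 \cdot \frac{1}{7} \left(1 + 4 \cdot \frac{1}{7}\right)}{-2 + 3 \cdot 4 \cdot \frac{1}{7}}\right)^{2} = \left(3 \cdot \frac{4}{7} \frac{1}{-2 + 3 \cdot \frac{4}{7}} \left(1 + \frac{4}{7}\right)\right)^{2} = \left(3 \cdot \frac{4}{7} \frac{1}{-2 + \frac{12}{7}} \cdot \frac{11}{7}\right)^{2} = \left(3 \cdot \frac{4}{7} \frac{1}{- \frac{2}{7}} \cdot \frac{11}{7}\right)^{2} = \left(3 \cdot \frac{4}{7} \left(- \frac{7}{2}\right) \frac{11}{7}\right)^{2} = \left(- \frac{66}{7}\right)^{2} = \frac{4356}{49}$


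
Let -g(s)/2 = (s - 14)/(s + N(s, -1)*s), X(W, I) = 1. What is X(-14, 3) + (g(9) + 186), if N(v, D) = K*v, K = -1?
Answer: 6727/36 ≈ 186.86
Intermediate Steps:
N(v, D) = -v
g(s) = -2*(-14 + s)/(s - s²) (g(s) = -2*(s - 14)/(s + (-s)*s) = -2*(-14 + s)/(s - s²))
X(-14, 3) + (g(9) + 186) = 1 + (2*(-14 + 9)/(9*(-1 + 9)) + 186) = 1 + (2*(⅑)*(-5)/8 + 186) = 1 + (2*(⅑)*(⅛)*(-5) + 186) = 1 + (-5/36 + 186) = 1 + 6691/36 = 6727/36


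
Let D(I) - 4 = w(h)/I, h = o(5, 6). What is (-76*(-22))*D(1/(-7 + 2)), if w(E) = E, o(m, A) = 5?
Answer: -35112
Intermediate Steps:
h = 5
D(I) = 4 + 5/I
(-76*(-22))*D(1/(-7 + 2)) = (-76*(-22))*(4 + 5/(1/(-7 + 2))) = 1672*(4 + 5/(1/(-5))) = 1672*(4 + 5/(-1/5)) = 1672*(4 + 5*(-5)) = 1672*(4 - 25) = 1672*(-21) = -35112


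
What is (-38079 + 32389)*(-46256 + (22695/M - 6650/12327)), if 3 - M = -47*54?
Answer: 392504199212530/1491567 ≈ 2.6315e+8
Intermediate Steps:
M = 2541 (M = 3 - (-47)*54 = 3 - 1*(-2538) = 3 + 2538 = 2541)
(-38079 + 32389)*(-46256 + (22695/M - 6650/12327)) = (-38079 + 32389)*(-46256 + (22695/2541 - 6650/12327)) = -5690*(-46256 + (22695*(1/2541) - 6650*1/12327)) = -5690*(-46256 + (7565/847 - 950/1761)) = -5690*(-46256 + 12517315/1491567) = -5690*(-68981405837/1491567) = 392504199212530/1491567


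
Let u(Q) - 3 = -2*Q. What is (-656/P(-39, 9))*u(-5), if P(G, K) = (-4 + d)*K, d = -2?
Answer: 4264/27 ≈ 157.93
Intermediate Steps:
P(G, K) = -6*K (P(G, K) = (-4 - 2)*K = -6*K)
u(Q) = 3 - 2*Q
(-656/P(-39, 9))*u(-5) = (-656/((-6*9)))*(3 - 2*(-5)) = (-656/(-54))*(3 + 10) = -656*(-1/54)*13 = (328/27)*13 = 4264/27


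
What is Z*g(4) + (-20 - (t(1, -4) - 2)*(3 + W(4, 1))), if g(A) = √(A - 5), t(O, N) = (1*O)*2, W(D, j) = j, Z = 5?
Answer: -20 + 5*I ≈ -20.0 + 5.0*I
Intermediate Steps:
t(O, N) = 2*O (t(O, N) = O*2 = 2*O)
g(A) = √(-5 + A)
Z*g(4) + (-20 - (t(1, -4) - 2)*(3 + W(4, 1))) = 5*√(-5 + 4) + (-20 - (2*1 - 2)*(3 + 1)) = 5*√(-1) + (-20 - (2 - 2)*4) = 5*I + (-20 - 0*4) = 5*I + (-20 - 1*0) = 5*I + (-20 + 0) = 5*I - 20 = -20 + 5*I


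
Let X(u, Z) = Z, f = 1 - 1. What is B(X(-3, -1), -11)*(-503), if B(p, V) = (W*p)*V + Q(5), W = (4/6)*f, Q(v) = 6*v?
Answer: -15090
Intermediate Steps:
f = 0
W = 0 (W = (4/6)*0 = ((1/6)*4)*0 = (2/3)*0 = 0)
B(p, V) = 30 (B(p, V) = (0*p)*V + 6*5 = 0*V + 30 = 0 + 30 = 30)
B(X(-3, -1), -11)*(-503) = 30*(-503) = -15090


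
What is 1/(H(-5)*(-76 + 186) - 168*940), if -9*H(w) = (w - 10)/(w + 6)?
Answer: -3/473210 ≈ -6.3397e-6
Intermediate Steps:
H(w) = -(-10 + w)/(9*(6 + w)) (H(w) = -(w - 10)/(9*(w + 6)) = -(-10 + w)/(9*(6 + w)))
1/(H(-5)*(-76 + 186) - 168*940) = 1/(((10 - 1*(-5))/(9*(6 - 5)))*(-76 + 186) - 168*940) = 1/(((⅑)*(10 + 5)/1)*110 - 157920) = 1/(((⅑)*1*15)*110 - 157920) = 1/((5/3)*110 - 157920) = 1/(550/3 - 157920) = 1/(-473210/3) = -3/473210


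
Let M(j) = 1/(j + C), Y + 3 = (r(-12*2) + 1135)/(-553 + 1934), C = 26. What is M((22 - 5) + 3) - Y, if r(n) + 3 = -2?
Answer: 139979/63526 ≈ 2.2035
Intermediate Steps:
r(n) = -5 (r(n) = -3 - 2 = -5)
Y = -3013/1381 (Y = -3 + (-5 + 1135)/(-553 + 1934) = -3 + 1130/1381 = -3013/1381 ≈ -2.1818)
M(j) = 1/(26 + j) (M(j) = 1/(j + 26) = 1/(26 + j))
M((22 - 5) + 3) - Y = 1/(26 + ((22 - 5) + 3)) - 1*(-3013/1381) = 1/(26 + (17 + 3)) + 3013/1381 = 1/(26 + 20) + 3013/1381 = 1/46 + 3013/1381 = 139979/63526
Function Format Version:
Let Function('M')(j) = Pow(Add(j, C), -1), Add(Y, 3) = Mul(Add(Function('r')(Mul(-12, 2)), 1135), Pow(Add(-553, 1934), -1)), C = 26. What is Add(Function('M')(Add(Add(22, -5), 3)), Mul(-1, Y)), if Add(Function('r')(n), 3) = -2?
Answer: Rational(139979, 63526) ≈ 2.2035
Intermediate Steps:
Function('r')(n) = -5 (Function('r')(n) = Add(-3, -2) = -5)
Y = Rational(-3013, 1381) (Y = Add(-3, Mul(Add(-5, 1135), Pow(Add(-553, 1934), -1))) = Add(-3, Mul(1130, Pow(1381, -1))) = Add(-3, Mul(1130, Rational(1, 1381))) = Add(-3, Rational(1130, 1381)) = Rational(-3013, 1381) ≈ -2.1818)
Function('M')(j) = Pow(Add(26, j), -1) (Function('M')(j) = Pow(Add(j, 26), -1) = Pow(Add(26, j), -1))
Add(Function('M')(Add(Add(22, -5), 3)), Mul(-1, Y)) = Add(Pow(Add(26, Add(Add(22, -5), 3)), -1), Mul(-1, Rational(-3013, 1381))) = Add(Pow(Add(26, Add(17, 3)), -1), Rational(3013, 1381)) = Add(Pow(Add(26, 20), -1), Rational(3013, 1381)) = Add(Pow(46, -1), Rational(3013, 1381)) = Add(Rational(1, 46), Rational(3013, 1381)) = Rational(139979, 63526)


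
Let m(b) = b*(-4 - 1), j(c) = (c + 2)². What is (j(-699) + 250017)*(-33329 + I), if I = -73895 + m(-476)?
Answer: -77146941144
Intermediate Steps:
j(c) = (2 + c)²
m(b) = -5*b (m(b) = b*(-5) = -5*b)
I = -71515 (I = -73895 - 5*(-476) = -73895 + 2380 = -71515)
(j(-699) + 250017)*(-33329 + I) = ((2 - 699)² + 250017)*(-33329 - 71515) = ((-697)² + 250017)*(-104844) = (485809 + 250017)*(-104844) = 735826*(-104844) = -77146941144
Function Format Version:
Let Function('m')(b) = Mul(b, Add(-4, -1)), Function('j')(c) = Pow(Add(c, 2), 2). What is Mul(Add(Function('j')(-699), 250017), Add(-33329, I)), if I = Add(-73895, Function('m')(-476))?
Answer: -77146941144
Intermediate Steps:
Function('j')(c) = Pow(Add(2, c), 2)
Function('m')(b) = Mul(-5, b) (Function('m')(b) = Mul(b, -5) = Mul(-5, b))
I = -71515 (I = Add(-73895, Mul(-5, -476)) = Add(-73895, 2380) = -71515)
Mul(Add(Function('j')(-699), 250017), Add(-33329, I)) = Mul(Add(Pow(Add(2, -699), 2), 250017), Add(-33329, -71515)) = Mul(Add(Pow(-697, 2), 250017), -104844) = Mul(Add(485809, 250017), -104844) = Mul(735826, -104844) = -77146941144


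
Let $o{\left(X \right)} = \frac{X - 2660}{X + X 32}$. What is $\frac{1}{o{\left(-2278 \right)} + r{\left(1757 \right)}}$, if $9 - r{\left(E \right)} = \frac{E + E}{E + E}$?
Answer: $\frac{12529}{101055} \approx 0.12398$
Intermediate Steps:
$o{\left(X \right)} = \frac{-2660 + X}{33 X}$ ($o{\left(X \right)} = \frac{-2660 + X}{X + 32 X} = \frac{-2660 + X}{33 X}$)
$r{\left(E \right)} = 8$ ($r{\left(E \right)} = 9 - \frac{E + E}{E + E} = 9 - \frac{2 E}{2 E} = 9 - 2 E \frac{1}{2 E} = 9 - 1 = 8$)
$\frac{1}{o{\left(-2278 \right)} + r{\left(1757 \right)}} = \frac{1}{\frac{-2660 - 2278}{33 \left(-2278\right)} + 8} = \frac{1}{\frac{1}{33} \left(- \frac{1}{2278}\right) \left(-4938\right) + 8} = \frac{1}{\frac{823}{12529} + 8} = \frac{1}{\frac{101055}{12529}} = \frac{12529}{101055}$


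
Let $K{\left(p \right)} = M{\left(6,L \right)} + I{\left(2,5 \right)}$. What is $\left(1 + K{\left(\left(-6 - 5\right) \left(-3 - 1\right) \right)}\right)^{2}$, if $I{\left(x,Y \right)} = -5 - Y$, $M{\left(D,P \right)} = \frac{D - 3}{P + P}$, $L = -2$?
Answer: $\frac{1521}{16} \approx 95.063$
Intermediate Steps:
$M{\left(D,P \right)} = \frac{-3 + D}{2 P}$
$K{\left(p \right)} = - \frac{43}{4}$ ($K{\left(p \right)} = \frac{-3 + 6}{2 \left(-2\right)} - 10 = \frac{1}{2} \left(- \frac{1}{2}\right) 3 - 10 = - \frac{3}{4} - 10 = - \frac{43}{4}$)
$\left(1 + K{\left(\left(-6 - 5\right) \left(-3 - 1\right) \right)}\right)^{2} = \left(1 - \frac{43}{4}\right)^{2} = \left(- \frac{39}{4}\right)^{2} = \frac{1521}{16}$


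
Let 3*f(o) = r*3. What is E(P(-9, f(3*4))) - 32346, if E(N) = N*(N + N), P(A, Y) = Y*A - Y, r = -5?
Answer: -27346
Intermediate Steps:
f(o) = -5 (f(o) = (-5*3)/3 = (⅓)*(-15) = -5)
P(A, Y) = -Y + A*Y (P(A, Y) = A*Y - Y = -Y + A*Y)
E(N) = 2*N² (E(N) = N*(2*N) = 2*N²)
E(P(-9, f(3*4))) - 32346 = 2*(-5*(-1 - 9))² - 32346 = 2*(-5*(-10))² - 32346 = 2*50² - 32346 = 2*2500 - 32346 = 5000 - 32346 = -27346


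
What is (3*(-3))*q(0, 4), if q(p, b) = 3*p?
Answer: 0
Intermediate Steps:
(3*(-3))*q(0, 4) = (3*(-3))*(3*0) = -9*0 = 0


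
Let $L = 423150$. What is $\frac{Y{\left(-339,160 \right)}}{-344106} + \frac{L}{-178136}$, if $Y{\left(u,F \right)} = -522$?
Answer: $- \frac{577442329}{243244708} \approx -2.3739$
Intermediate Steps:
$\frac{Y{\left(-339,160 \right)}}{-344106} + \frac{L}{-178136} = - \frac{522}{-344106} + \frac{423150}{-178136} = \left(-522\right) \left(- \frac{1}{344106}\right) + 423150 \left(- \frac{1}{178136}\right) = \frac{29}{19117} - \frac{30225}{12724} = - \frac{577442329}{243244708}$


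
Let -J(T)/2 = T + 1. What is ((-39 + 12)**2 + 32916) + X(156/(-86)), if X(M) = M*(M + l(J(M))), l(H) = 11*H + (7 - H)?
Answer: 62137611/1849 ≈ 33606.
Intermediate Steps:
J(T) = -2 - 2*T (J(T) = -2*(T + 1) = -2*(1 + T) = -2 - 2*T)
l(H) = 7 + 10*H
X(M) = M*(-13 - 19*M) (X(M) = M*(M + (7 + 10*(-2 - 2*M))) = M*(M + (7 + (-20 - 20*M))) = M*(M + (-13 - 20*M)) = M*(-13 - 19*M))
((-39 + 12)**2 + 32916) + X(156/(-86)) = ((-39 + 12)**2 + 32916) + (156/(-86))*(-13 - 2964/(-86)) = ((-27)**2 + 32916) + (156*(-1/86))*(-13 - 2964*(-1)/86) = (729 + 32916) - 78*(-13 - 19*(-78/43))/43 = 33645 - 78*(-13 + 1482/43)/43 = 33645 - 78/43*923/43 = 33645 - 71994/1849 = 62137611/1849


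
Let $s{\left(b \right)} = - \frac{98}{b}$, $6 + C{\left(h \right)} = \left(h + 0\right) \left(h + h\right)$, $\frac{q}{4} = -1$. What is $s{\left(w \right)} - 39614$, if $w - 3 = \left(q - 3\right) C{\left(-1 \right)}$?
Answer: $- \frac{1228132}{31} \approx -39617.0$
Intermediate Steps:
$q = -4$ ($q = 4 \left(-1\right) = -4$)
$C{\left(h \right)} = -6 + 2 h^{2}$ ($C{\left(h \right)} = -6 + \left(h + 0\right) \left(h + h\right) = -6 + h 2 h = -6 + 2 h^{2}$)
$w = 31$ ($w = 3 + \left(-4 - 3\right) \left(-6 + 2 \left(-1\right)^{2}\right) = 3 - 7 \left(-6 + 2 \cdot 1\right) = 3 - 7 \left(-6 + 2\right) = 3 - -28 = 3 + 28 = 31$)
$s{\left(w \right)} - 39614 = - \frac{98}{31} - 39614 = - \frac{1228132}{31}$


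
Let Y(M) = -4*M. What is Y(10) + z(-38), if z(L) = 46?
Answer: 6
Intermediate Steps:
Y(10) + z(-38) = -4*10 + 46 = -40 + 46 = 6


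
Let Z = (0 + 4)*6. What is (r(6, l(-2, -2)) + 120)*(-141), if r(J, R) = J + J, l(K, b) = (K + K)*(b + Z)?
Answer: -18612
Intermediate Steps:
Z = 24 (Z = 4*6 = 24)
l(K, b) = 2*K*(24 + b) (l(K, b) = (K + K)*(b + 24) = (2*K)*(24 + b) = 2*K*(24 + b))
r(J, R) = 2*J
(r(6, l(-2, -2)) + 120)*(-141) = (2*6 + 120)*(-141) = (12 + 120)*(-141) = 132*(-141) = -18612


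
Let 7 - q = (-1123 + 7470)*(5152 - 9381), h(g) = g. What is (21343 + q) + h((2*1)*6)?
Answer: 26862825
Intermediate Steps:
q = 26841470 (q = 7 - (-1123 + 7470)*(5152 - 9381) = 7 - 6347*(-4229) = 7 - 1*(-26841463) = 7 + 26841463 = 26841470)
(21343 + q) + h((2*1)*6) = (21343 + 26841470) + (2*1)*6 = 26862813 + 2*6 = 26862813 + 12 = 26862825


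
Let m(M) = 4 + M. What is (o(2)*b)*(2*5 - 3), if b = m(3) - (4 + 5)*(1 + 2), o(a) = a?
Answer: -280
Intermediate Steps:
b = -20 (b = (4 + 3) - (4 + 5)*(1 + 2) = 7 - 9*3 = 7 - 1*27 = 7 - 27 = -20)
(o(2)*b)*(2*5 - 3) = (2*(-20))*(2*5 - 3) = -40*(10 - 3) = -40*7 = -280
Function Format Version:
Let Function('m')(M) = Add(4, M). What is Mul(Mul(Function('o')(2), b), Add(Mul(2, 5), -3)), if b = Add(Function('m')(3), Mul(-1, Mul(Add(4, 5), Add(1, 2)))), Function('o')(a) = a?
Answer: -280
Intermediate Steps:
b = -20 (b = Add(Add(4, 3), Mul(-1, Mul(Add(4, 5), Add(1, 2)))) = Add(7, Mul(-1, Mul(9, 3))) = Add(7, Mul(-1, 27)) = Add(7, -27) = -20)
Mul(Mul(Function('o')(2), b), Add(Mul(2, 5), -3)) = Mul(Mul(2, -20), Add(Mul(2, 5), -3)) = Mul(-40, Add(10, -3)) = Mul(-40, 7) = -280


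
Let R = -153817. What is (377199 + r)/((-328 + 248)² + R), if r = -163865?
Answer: -213334/147417 ≈ -1.4471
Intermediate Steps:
(377199 + r)/((-328 + 248)² + R) = (377199 - 163865)/((-328 + 248)² - 153817) = 213334/((-80)² - 153817) = 213334/(6400 - 153817) = 213334/(-147417) = 213334*(-1/147417) = -213334/147417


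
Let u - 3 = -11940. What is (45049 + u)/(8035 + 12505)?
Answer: 8278/5135 ≈ 1.6121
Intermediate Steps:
u = -11937 (u = 3 - 11940 = -11937)
(45049 + u)/(8035 + 12505) = (45049 - 11937)/(8035 + 12505) = 33112/20540 = 33112*(1/20540) = 8278/5135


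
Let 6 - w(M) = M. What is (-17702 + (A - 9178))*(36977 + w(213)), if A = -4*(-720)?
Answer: -882480000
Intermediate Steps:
A = 2880
w(M) = 6 - M
(-17702 + (A - 9178))*(36977 + w(213)) = (-17702 + (2880 - 9178))*(36977 + (6 - 1*213)) = (-17702 - 6298)*(36977 + (6 - 213)) = -24000*(36977 - 207) = -24000*36770 = -882480000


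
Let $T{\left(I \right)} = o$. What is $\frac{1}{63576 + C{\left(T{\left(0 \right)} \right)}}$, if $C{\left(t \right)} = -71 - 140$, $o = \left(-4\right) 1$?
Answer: $\frac{1}{63365} \approx 1.5782 \cdot 10^{-5}$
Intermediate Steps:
$o = -4$
$T{\left(I \right)} = -4$
$C{\left(t \right)} = -211$
$\frac{1}{63576 + C{\left(T{\left(0 \right)} \right)}} = \frac{1}{63576 - 211} = \frac{1}{63365}$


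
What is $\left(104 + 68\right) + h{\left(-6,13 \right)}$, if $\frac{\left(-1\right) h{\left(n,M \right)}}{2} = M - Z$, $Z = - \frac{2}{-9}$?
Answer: $\frac{1318}{9} \approx 146.44$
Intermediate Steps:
$Z = \frac{2}{9}$ ($Z = \left(-2\right) \left(- \frac{1}{9}\right) = \frac{2}{9} \approx 0.22222$)
$h{\left(n,M \right)} = \frac{4}{9} - 2 M$ ($h{\left(n,M \right)} = - 2 \left(M - \frac{2}{9}\right) = - 2 \left(- \frac{2}{9} + M\right) = \frac{4}{9} - 2 M$)
$\left(104 + 68\right) + h{\left(-6,13 \right)} = \left(104 + 68\right) + \left(\frac{4}{9} - 26\right) = 172 + \left(\frac{4}{9} - 26\right) = 172 - \frac{230}{9} = \frac{1318}{9}$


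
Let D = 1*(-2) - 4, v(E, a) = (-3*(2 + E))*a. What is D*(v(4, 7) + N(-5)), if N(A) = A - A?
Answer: 756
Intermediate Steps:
v(E, a) = a*(-6 - 3*E) (v(E, a) = (-6 - 3*E)*a = a*(-6 - 3*E))
D = -6 (D = -2 - 4 = -6)
N(A) = 0
D*(v(4, 7) + N(-5)) = -6*(-3*7*(2 + 4) + 0) = -6*(-3*7*6 + 0) = -6*(-126 + 0) = -6*(-126) = 756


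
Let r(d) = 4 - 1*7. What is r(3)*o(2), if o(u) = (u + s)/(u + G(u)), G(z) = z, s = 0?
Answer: -3/2 ≈ -1.5000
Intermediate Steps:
o(u) = 1/2 (o(u) = (u + 0)/(u + u) = u/((2*u)) = u*(1/(2*u)) = 1/2)
r(d) = -3 (r(d) = 4 - 7 = -3)
r(3)*o(2) = -3*1/2 = -3/2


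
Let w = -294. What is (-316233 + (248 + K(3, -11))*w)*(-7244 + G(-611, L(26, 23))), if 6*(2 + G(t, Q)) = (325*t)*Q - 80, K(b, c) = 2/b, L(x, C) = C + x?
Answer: 3805314201271/6 ≈ 6.3422e+11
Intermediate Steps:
G(t, Q) = -46/3 + 325*Q*t/6 (G(t, Q) = -2 + ((325*t)*Q - 80)/6 = -2 + (325*Q*t - 80)/6 = -2 + (-80 + 325*Q*t)/6 = -2 + (-40/3 + 325*Q*t/6) = -46/3 + 325*Q*t/6)
(-316233 + (248 + K(3, -11))*w)*(-7244 + G(-611, L(26, 23))) = (-316233 + (248 + 2/3)*(-294))*(-7244 + (-46/3 + (325/6)*(23 + 26)*(-611))) = (-316233 + (248 + 2*(1/3))*(-294))*(-7244 + (-46/3 + (325/6)*49*(-611))) = (-316233 + (248 + 2/3)*(-294))*(-7244 + (-46/3 - 9730175/6)) = (-316233 + (746/3)*(-294))*(-7244 - 9730267/6) = (-316233 - 73108)*(-9773731/6) = -389341*(-9773731/6) = 3805314201271/6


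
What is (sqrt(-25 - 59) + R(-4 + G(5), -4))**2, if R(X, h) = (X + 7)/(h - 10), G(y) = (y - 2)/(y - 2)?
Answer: -4112/49 - 8*I*sqrt(21)/7 ≈ -83.918 - 5.2372*I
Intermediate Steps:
G(y) = 1 (G(y) = (-2 + y)/(-2 + y) = 1)
R(X, h) = (7 + X)/(-10 + h)
(sqrt(-25 - 59) + R(-4 + G(5), -4))**2 = (sqrt(-25 - 59) + (7 + (-4 + 1))/(-10 - 4))**2 = (sqrt(-84) + (7 - 3)/(-14))**2 = (2*I*sqrt(21) - 1/14*4)**2 = (2*I*sqrt(21) - 2/7)**2 = (-2/7 + 2*I*sqrt(21))**2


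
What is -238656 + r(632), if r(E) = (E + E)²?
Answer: 1359040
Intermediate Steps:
r(E) = 4*E² (r(E) = (2*E)² = 4*E²)
-238656 + r(632) = -238656 + 4*632² = -238656 + 4*399424 = -238656 + 1597696 = 1359040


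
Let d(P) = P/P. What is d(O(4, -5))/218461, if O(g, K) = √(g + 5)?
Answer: 1/218461 ≈ 4.5775e-6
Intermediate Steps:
O(g, K) = √(5 + g)
d(P) = 1
d(O(4, -5))/218461 = 1/218461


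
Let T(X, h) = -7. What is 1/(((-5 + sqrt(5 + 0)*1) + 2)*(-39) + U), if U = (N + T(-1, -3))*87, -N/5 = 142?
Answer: -6918/430727671 + 13*sqrt(5)/1292183013 ≈ -1.6039e-5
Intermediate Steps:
N = -710 (N = -5*142 = -710)
U = -62379 (U = (-710 - 7)*87 = -717*87 = -62379)
1/(((-5 + sqrt(5 + 0)*1) + 2)*(-39) + U) = 1/(((-5 + sqrt(5 + 0)*1) + 2)*(-39) - 62379) = 1/(((-5 + sqrt(5)*1) + 2)*(-39) - 62379) = 1/(((-5 + sqrt(5)) + 2)*(-39) - 62379) = 1/((-3 + sqrt(5))*(-39) - 62379) = 1/((117 - 39*sqrt(5)) - 62379) = 1/(-62262 - 39*sqrt(5))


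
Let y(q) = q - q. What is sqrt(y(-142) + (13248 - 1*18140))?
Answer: 2*I*sqrt(1223) ≈ 69.943*I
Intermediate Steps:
y(q) = 0
sqrt(y(-142) + (13248 - 1*18140)) = sqrt(0 + (13248 - 1*18140)) = sqrt(0 + (13248 - 18140)) = sqrt(0 - 4892) = sqrt(-4892) = 2*I*sqrt(1223)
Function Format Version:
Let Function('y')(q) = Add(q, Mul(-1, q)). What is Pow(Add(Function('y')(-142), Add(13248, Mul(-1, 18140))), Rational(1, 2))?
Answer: Mul(2, I, Pow(1223, Rational(1, 2))) ≈ Mul(69.943, I)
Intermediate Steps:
Function('y')(q) = 0
Pow(Add(Function('y')(-142), Add(13248, Mul(-1, 18140))), Rational(1, 2)) = Pow(Add(0, Add(13248, Mul(-1, 18140))), Rational(1, 2)) = Pow(Add(0, Add(13248, -18140)), Rational(1, 2)) = Pow(Add(0, -4892), Rational(1, 2)) = Pow(-4892, Rational(1, 2)) = Mul(2, I, Pow(1223, Rational(1, 2)))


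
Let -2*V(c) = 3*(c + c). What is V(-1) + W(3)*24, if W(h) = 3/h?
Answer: 27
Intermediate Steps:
V(c) = -3*c (V(c) = -3*(c + c)/2 = -3*2*c/2 = -3*c)
V(-1) + W(3)*24 = -3*(-1) + (3/3)*24 = 3 + (3*(⅓))*24 = 3 + 1*24 = 3 + 24 = 27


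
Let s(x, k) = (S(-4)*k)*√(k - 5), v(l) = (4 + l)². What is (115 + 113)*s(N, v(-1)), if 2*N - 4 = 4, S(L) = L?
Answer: -16416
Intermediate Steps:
N = 4 (N = 2 + (½)*4 = 2 + 2 = 4)
s(x, k) = -4*k*√(-5 + k) (s(x, k) = (-4*k)*√(k - 5) = (-4*k)*√(-5 + k) = -4*k*√(-5 + k))
(115 + 113)*s(N, v(-1)) = (115 + 113)*(-4*(4 - 1)²*√(-5 + (4 - 1)²)) = 228*(-4*3²*√(-5 + 3²)) = 228*(-4*9*√(-5 + 9)) = 228*(-4*9*√4) = 228*(-4*9*2) = 228*(-72) = -16416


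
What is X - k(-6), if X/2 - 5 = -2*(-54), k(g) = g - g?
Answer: 226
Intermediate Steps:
k(g) = 0
X = 226 (X = 10 + 2*(-2*(-54)) = 10 + 2*108 = 10 + 216 = 226)
X - k(-6) = 226 - 1*0 = 226 + 0 = 226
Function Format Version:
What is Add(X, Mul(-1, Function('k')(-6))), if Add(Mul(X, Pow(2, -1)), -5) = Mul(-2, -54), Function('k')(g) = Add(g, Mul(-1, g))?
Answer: 226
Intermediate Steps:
Function('k')(g) = 0
X = 226 (X = Add(10, Mul(2, Mul(-2, -54))) = Add(10, Mul(2, 108)) = Add(10, 216) = 226)
Add(X, Mul(-1, Function('k')(-6))) = Add(226, Mul(-1, 0)) = Add(226, 0) = 226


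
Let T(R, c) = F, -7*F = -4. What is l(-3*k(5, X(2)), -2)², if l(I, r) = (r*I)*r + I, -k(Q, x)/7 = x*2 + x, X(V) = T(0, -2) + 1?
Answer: 245025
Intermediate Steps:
F = 4/7 (F = -⅐*(-4) = 4/7 ≈ 0.57143)
T(R, c) = 4/7
X(V) = 11/7 (X(V) = 4/7 + 1 = 11/7)
k(Q, x) = -21*x (k(Q, x) = -7*(x*2 + x) = -7*(2*x + x) = -21*x)
l(I, r) = I + I*r² (l(I, r) = (I*r)*r + I = I*r² + I = I + I*r²)
l(-3*k(5, X(2)), -2)² = ((-(-63)*11/7)*(1 + (-2)²))² = ((-3*(-33))*(1 + 4))² = (99*5)² = 495² = 245025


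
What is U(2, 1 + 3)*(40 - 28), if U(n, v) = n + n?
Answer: 48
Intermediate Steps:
U(n, v) = 2*n
U(2, 1 + 3)*(40 - 28) = (2*2)*(40 - 28) = 4*12 = 48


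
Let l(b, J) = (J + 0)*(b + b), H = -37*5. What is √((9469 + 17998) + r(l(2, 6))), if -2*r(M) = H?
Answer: √110238/2 ≈ 166.01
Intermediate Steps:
H = -185
l(b, J) = 2*J*b (l(b, J) = J*(2*b) = 2*J*b)
r(M) = 185/2 (r(M) = -½*(-185) = 185/2)
√((9469 + 17998) + r(l(2, 6))) = √((9469 + 17998) + 185/2) = √(27467 + 185/2) = √(55119/2) = √110238/2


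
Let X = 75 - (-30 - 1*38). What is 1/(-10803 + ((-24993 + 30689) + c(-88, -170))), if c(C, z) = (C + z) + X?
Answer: -1/5222 ≈ -0.00019150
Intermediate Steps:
X = 143 (X = 75 - (-30 - 38) = 75 - 1*(-68) = 75 + 68 = 143)
c(C, z) = 143 + C + z (c(C, z) = (C + z) + 143 = 143 + C + z)
1/(-10803 + ((-24993 + 30689) + c(-88, -170))) = 1/(-10803 + ((-24993 + 30689) + (143 - 88 - 170))) = 1/(-10803 + (5696 - 115)) = 1/(-10803 + 5581) = 1/(-5222) = -1/5222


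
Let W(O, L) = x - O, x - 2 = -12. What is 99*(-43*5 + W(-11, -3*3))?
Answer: -21186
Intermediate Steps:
x = -10 (x = 2 - 12 = -10)
W(O, L) = -10 - O
99*(-43*5 + W(-11, -3*3)) = 99*(-43*5 + (-10 - 1*(-11))) = 99*(-215 + (-10 + 11)) = 99*(-215 + 1) = 99*(-214) = -21186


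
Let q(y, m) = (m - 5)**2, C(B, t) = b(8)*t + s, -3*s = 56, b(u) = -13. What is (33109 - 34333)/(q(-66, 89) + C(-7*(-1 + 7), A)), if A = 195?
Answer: -3672/13507 ≈ -0.27186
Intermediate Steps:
s = -56/3 (s = -1/3*56 = -56/3 ≈ -18.667)
C(B, t) = -56/3 - 13*t (C(B, t) = -13*t - 56/3 = -56/3 - 13*t)
q(y, m) = (-5 + m)**2
(33109 - 34333)/(q(-66, 89) + C(-7*(-1 + 7), A)) = (33109 - 34333)/((-5 + 89)**2 + (-56/3 - 13*195)) = -1224/(84**2 + (-56/3 - 2535)) = -1224/(7056 - 7661/3) = -1224/13507/3 = -1224*3/13507 = -3672/13507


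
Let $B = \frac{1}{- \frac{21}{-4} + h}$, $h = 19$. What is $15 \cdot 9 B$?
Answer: $\frac{540}{97} \approx 5.567$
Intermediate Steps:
$B = \frac{4}{97}$ ($B = \frac{1}{- \frac{21}{-4} + 19} = \frac{1}{\left(-21\right) \left(- \frac{1}{4}\right) + 19} = \frac{1}{\frac{21}{4} + 19} = \frac{1}{\frac{97}{4}} = \frac{4}{97} \approx 0.041237$)
$15 \cdot 9 B = 15 \cdot 9 \cdot \frac{4}{97} = 135 \cdot \frac{4}{97} = \frac{540}{97}$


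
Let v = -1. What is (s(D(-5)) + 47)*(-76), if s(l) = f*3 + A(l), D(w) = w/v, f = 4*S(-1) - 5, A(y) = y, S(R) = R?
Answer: -1900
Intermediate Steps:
f = -9 (f = 4*(-1) - 5 = -4 - 5 = -9)
D(w) = -w (D(w) = w/(-1) = w*(-1) = -w)
s(l) = -27 + l (s(l) = -9*3 + l = -27 + l)
(s(D(-5)) + 47)*(-76) = ((-27 - 1*(-5)) + 47)*(-76) = ((-27 + 5) + 47)*(-76) = (-22 + 47)*(-76) = 25*(-76) = -1900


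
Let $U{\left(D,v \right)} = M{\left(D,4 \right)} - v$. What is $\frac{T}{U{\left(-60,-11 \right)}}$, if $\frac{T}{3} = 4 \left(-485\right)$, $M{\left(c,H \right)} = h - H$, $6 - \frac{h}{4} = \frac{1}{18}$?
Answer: $- \frac{52380}{277} \approx -189.1$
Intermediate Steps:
$h = \frac{214}{9}$ ($h = 24 - \frac{4}{18} = 24 - \frac{2}{9} = \frac{214}{9} \approx 23.778$)
$M{\left(c,H \right)} = \frac{214}{9} - H$
$T = -5820$ ($T = 3 \cdot 4 \left(-485\right) = 3 \left(-1940\right) = -5820$)
$U{\left(D,v \right)} = \frac{178}{9} - v$ ($U{\left(D,v \right)} = \left(\frac{214}{9} - 4\right) - v = \frac{178}{9} - v$)
$\frac{T}{U{\left(-60,-11 \right)}} = - \frac{5820}{\frac{178}{9} - -11} = - \frac{5820}{\frac{178}{9} + 11} = - \frac{5820}{\frac{277}{9}} = \left(-5820\right) \frac{9}{277} = - \frac{52380}{277}$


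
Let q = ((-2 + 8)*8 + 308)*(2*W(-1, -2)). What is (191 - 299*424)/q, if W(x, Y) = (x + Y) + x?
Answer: 126585/2848 ≈ 44.447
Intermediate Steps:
W(x, Y) = Y + 2*x (W(x, Y) = (Y + x) + x = Y + 2*x)
q = -2848 (q = ((-2 + 8)*8 + 308)*(2*(-2 + 2*(-1))) = (6*8 + 308)*(2*(-2 - 2)) = (48 + 308)*(2*(-4)) = 356*(-8) = -2848)
(191 - 299*424)/q = (191 - 299*424)/(-2848) = (191 - 126776)*(-1/2848) = -126585*(-1/2848) = 126585/2848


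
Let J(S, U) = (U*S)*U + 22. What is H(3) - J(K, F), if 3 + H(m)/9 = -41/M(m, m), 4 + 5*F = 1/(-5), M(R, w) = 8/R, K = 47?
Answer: -1102691/5000 ≈ -220.54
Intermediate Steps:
F = -21/25 (F = -⅘ + (⅕)/(-5) = -⅘ + (⅕)*(-⅕) = -⅘ - 1/25 = -21/25 ≈ -0.84000)
H(m) = -27 - 369*m/8 (H(m) = -27 + 9*(-41*m/8) = -27 - 369*m/8)
J(S, U) = 22 + S*U² (J(S, U) = (S*U)*U + 22 = S*U² + 22 = 22 + S*U²)
H(3) - J(K, F) = (-27 - 369/8*3) - (22 + 47*(-21/25)²) = (-27 - 1107/8) - (22 + 47*(441/625)) = -1323/8 - (22 + 20727/625) = -1323/8 - 1*34477/625 = -1323/8 - 34477/625 = -1102691/5000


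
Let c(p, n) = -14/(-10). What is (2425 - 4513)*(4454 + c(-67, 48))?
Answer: -46514376/5 ≈ -9.3029e+6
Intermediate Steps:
c(p, n) = 7/5 (c(p, n) = -14*(-1/10) = 7/5)
(2425 - 4513)*(4454 + c(-67, 48)) = (2425 - 4513)*(4454 + 7/5) = -2088*22277/5 = -46514376/5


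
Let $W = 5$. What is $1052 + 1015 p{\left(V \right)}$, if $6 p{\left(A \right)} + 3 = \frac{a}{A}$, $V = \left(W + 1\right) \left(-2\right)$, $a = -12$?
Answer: $\frac{2141}{3} \approx 713.67$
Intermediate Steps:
$V = -12$ ($V = \left(5 + 1\right) \left(-2\right) = 6 \left(-2\right) = -12$)
$p{\left(A \right)} = - \frac{1}{2} - \frac{2}{A}$ ($p{\left(A \right)} = - \frac{1}{2} + \frac{\left(-12\right) \frac{1}{A}}{6} = - \frac{1}{2} - \frac{2}{A}$)
$1052 + 1015 p{\left(V \right)} = 1052 + 1015 \frac{-4 - -12}{2 \left(-12\right)} = 1052 + 1015 \cdot \frac{1}{2} \left(- \frac{1}{12}\right) \left(-4 + 12\right) = 1052 + 1015 \cdot \frac{1}{2} \left(- \frac{1}{12}\right) 8 = 1052 + 1015 \left(- \frac{1}{3}\right) = 1052 - \frac{1015}{3} = \frac{2141}{3}$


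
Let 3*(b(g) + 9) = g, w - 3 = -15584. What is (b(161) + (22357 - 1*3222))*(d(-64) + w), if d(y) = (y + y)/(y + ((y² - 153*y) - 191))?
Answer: -12222198527639/40899 ≈ -2.9884e+8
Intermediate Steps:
w = -15581 (w = 3 - 15584 = -15581)
b(g) = -9 + g/3
d(y) = 2*y/(-191 + y² - 152*y) (d(y) = (2*y)/(y + (-191 + y² - 153*y)) = (2*y)/(-191 + y² - 152*y) = 2*y/(-191 + y² - 152*y))
(b(161) + (22357 - 1*3222))*(d(-64) + w) = ((-9 + (⅓)*161) + (22357 - 1*3222))*(2*(-64)/(-191 + (-64)² - 152*(-64)) - 15581) = ((-9 + 161/3) + (22357 - 3222))*(2*(-64)/(-191 + 4096 + 9728) - 15581) = (134/3 + 19135)*(2*(-64)/13633 - 15581) = 57539*(2*(-64)*(1/13633) - 15581)/3 = 57539*(-128/13633 - 15581)/3 = (57539/3)*(-212415901/13633) = -12222198527639/40899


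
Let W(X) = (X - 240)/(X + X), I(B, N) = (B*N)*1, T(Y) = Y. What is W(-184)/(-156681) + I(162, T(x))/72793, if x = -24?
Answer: -4003705931/74948983074 ≈ -0.053419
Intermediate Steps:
I(B, N) = B*N
W(X) = (-240 + X)/(2*X) (W(X) = (-240 + X)/((2*X)) = (-240 + X)*(1/(2*X)) = (-240 + X)/(2*X))
W(-184)/(-156681) + I(162, T(x))/72793 = ((1/2)*(-240 - 184)/(-184))/(-156681) + (162*(-24))/72793 = ((1/2)*(-1/184)*(-424))*(-1/156681) - 3888*1/72793 = (53/46)*(-1/156681) - 3888/72793 = -53/7207326 - 3888/72793 = -4003705931/74948983074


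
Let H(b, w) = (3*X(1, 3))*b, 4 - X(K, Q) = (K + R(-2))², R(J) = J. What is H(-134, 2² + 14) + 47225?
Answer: 46019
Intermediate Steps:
X(K, Q) = 4 - (-2 + K)² (X(K, Q) = 4 - (K - 2)² = 4 - (-2 + K)²)
H(b, w) = 9*b (H(b, w) = (3*(1*(4 - 1*1)))*b = (3*(1*(4 - 1)))*b = (3*(1*3))*b = (3*3)*b = 9*b)
H(-134, 2² + 14) + 47225 = 9*(-134) + 47225 = -1206 + 47225 = 46019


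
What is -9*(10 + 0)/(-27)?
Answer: 10/3 ≈ 3.3333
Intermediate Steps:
-9*(10 + 0)/(-27) = -9*10*(-1/27) = -90*(-1/27) = 10/3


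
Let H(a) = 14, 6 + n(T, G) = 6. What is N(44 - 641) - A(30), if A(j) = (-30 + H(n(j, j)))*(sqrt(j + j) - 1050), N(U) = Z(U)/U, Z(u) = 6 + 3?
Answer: -3343203/199 + 32*sqrt(15) ≈ -16676.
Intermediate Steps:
n(T, G) = 0 (n(T, G) = -6 + 6 = 0)
Z(u) = 9
N(U) = 9/U
A(j) = 16800 - 16*sqrt(2)*sqrt(j) (A(j) = (-30 + 14)*(sqrt(j + j) - 1050) = -16*(sqrt(2*j) - 1050) = -16*(sqrt(2)*sqrt(j) - 1050) = -16*(-1050 + sqrt(2)*sqrt(j)) = 16800 - 16*sqrt(2)*sqrt(j))
N(44 - 641) - A(30) = 9/(44 - 641) - (16800 - 16*sqrt(2)*sqrt(30)) = 9/(-597) - (16800 - 32*sqrt(15)) = 9*(-1/597) + (-16800 + 32*sqrt(15)) = -3/199 + (-16800 + 32*sqrt(15)) = -3343203/199 + 32*sqrt(15)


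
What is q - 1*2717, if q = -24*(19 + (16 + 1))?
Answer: -3581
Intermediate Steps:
q = -864 (q = -24*(19 + 17) = -24*36 = -864)
q - 1*2717 = -864 - 1*2717 = -864 - 2717 = -3581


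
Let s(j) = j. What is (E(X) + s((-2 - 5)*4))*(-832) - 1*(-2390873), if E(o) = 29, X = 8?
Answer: 2390041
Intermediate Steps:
(E(X) + s((-2 - 5)*4))*(-832) - 1*(-2390873) = (29 + (-2 - 5)*4)*(-832) - 1*(-2390873) = (29 - 7*4)*(-832) + 2390873 = (29 - 28)*(-832) + 2390873 = 1*(-832) + 2390873 = -832 + 2390873 = 2390041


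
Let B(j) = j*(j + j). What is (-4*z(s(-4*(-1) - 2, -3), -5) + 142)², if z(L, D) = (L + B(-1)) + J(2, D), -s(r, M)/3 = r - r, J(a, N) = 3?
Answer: 14884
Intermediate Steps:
s(r, M) = 0 (s(r, M) = -3*(r - r) = -3*0 = 0)
B(j) = 2*j² (B(j) = j*(2*j) = 2*j²)
z(L, D) = 5 + L (z(L, D) = (L + 2*(-1)²) + 3 = (L + 2*1) + 3 = (L + 2) + 3 = (2 + L) + 3 = 5 + L)
(-4*z(s(-4*(-1) - 2, -3), -5) + 142)² = (-4*(5 + 0) + 142)² = (-4*5 + 142)² = (-20 + 142)² = 122² = 14884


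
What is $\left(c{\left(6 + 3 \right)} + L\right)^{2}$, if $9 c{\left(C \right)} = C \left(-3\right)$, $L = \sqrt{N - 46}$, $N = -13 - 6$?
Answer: $\left(3 - i \sqrt{65}\right)^{2} \approx -56.0 - 48.374 i$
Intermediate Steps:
$N = -19$ ($N = -13 - 6 = -19$)
$L = i \sqrt{65}$ ($L = \sqrt{-19 - 46} = \sqrt{-65} = i \sqrt{65} \approx 8.0623 i$)
$c{\left(C \right)} = - \frac{C}{3}$ ($c{\left(C \right)} = \frac{C \left(-3\right)}{9} = \frac{\left(-3\right) C}{9} = - \frac{C}{3}$)
$\left(c{\left(6 + 3 \right)} + L\right)^{2} = \left(- \frac{6 + 3}{3} + i \sqrt{65}\right)^{2} = \left(\left(- \frac{1}{3}\right) 9 + i \sqrt{65}\right)^{2} = \left(-3 + i \sqrt{65}\right)^{2}$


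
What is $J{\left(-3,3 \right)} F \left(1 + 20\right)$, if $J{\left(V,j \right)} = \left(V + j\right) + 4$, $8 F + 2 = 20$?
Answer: $189$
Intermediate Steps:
$F = \frac{9}{4}$ ($F = - \frac{1}{4} + \frac{1}{8} \cdot 20 = - \frac{1}{4} + \frac{5}{2} = \frac{9}{4} \approx 2.25$)
$J{\left(V,j \right)} = 4 + V + j$
$J{\left(-3,3 \right)} F \left(1 + 20\right) = \left(4 - 3 + 3\right) \frac{9}{4} \left(1 + 20\right) = 4 \cdot \frac{9}{4} \cdot 21 = 9 \cdot 21 = 189$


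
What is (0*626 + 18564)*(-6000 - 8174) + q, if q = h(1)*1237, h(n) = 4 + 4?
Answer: -263116240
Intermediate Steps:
h(n) = 8
q = 9896 (q = 8*1237 = 9896)
(0*626 + 18564)*(-6000 - 8174) + q = (0*626 + 18564)*(-6000 - 8174) + 9896 = (0 + 18564)*(-14174) + 9896 = 18564*(-14174) + 9896 = -263126136 + 9896 = -263116240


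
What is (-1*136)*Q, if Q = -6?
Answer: 816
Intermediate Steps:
(-1*136)*Q = -1*136*(-6) = -136*(-6) = 816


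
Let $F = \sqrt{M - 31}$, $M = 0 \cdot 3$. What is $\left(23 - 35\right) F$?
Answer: $- 12 i \sqrt{31} \approx - 66.813 i$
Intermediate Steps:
$M = 0$
$F = i \sqrt{31}$ ($F = \sqrt{0 - 31} = \sqrt{-31} = i \sqrt{31} \approx 5.5678 i$)
$\left(23 - 35\right) F = \left(23 - 35\right) i \sqrt{31} = - 12 i \sqrt{31}$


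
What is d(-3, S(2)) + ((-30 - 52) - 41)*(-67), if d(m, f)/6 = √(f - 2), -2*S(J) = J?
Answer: 8241 + 6*I*√3 ≈ 8241.0 + 10.392*I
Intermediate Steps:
S(J) = -J/2
d(m, f) = 6*√(-2 + f) (d(m, f) = 6*√(f - 2) = 6*√(-2 + f))
d(-3, S(2)) + ((-30 - 52) - 41)*(-67) = 6*√(-2 - ½*2) + ((-30 - 52) - 41)*(-67) = 6*√(-2 - 1) + (-82 - 41)*(-67) = 6*√(-3) - 123*(-67) = 6*(I*√3) + 8241 = 6*I*√3 + 8241 = 8241 + 6*I*√3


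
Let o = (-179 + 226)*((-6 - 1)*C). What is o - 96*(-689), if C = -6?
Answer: 68118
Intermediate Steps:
o = 1974 (o = (-179 + 226)*((-6 - 1)*(-6)) = 47*(-7*(-6)) = 47*42 = 1974)
o - 96*(-689) = 1974 - 96*(-689) = 1974 - 1*(-66144) = 1974 + 66144 = 68118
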